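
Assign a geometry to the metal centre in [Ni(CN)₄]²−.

Each cyanide is −1; balancing the −2 overall charge requires Ni(II).
Ni sits in group 10, so the d-electron count is 10 − 2 = 8.
Coordination number: 4.
Cyanide is a strong-field ligand (high in the spectrochemical series).
A 3d d⁸ ion with strong-field ligands gains enough CFSE to favour square planar over tetrahedral.

square planar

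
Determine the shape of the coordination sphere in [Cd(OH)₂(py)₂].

Each hydroxide is −1; pyridine is neutral; balancing the 0 overall charge requires Cd(II).
Cd sits in group 12, so the d-electron count is 12 − 2 = 10.
With 4 monodentate ligands the coordination number is 4.
A d¹⁰ ion has no crystal-field stabilisation preference between square planar and tetrahedral, so four ligands adopt the sterically favoured tetrahedral geometry.

tetrahedral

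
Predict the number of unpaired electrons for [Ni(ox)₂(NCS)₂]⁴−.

2 unpaired electrons

Summing ligand charges against the −4 overall charge gives an oxidation state of +2 for nickel.
Group 10 minus oxidation state 2 gives a d⁸ configuration.
Counting donor atoms: 2×oxalate (bidentate) → 4 donors; 2×isothiocyanate (monodentate) → 2 donors. Coordination number = 6.
In an octahedral field the d⁸ configuration is t₂g⁶e_g² (only one arrangement possible), giving 2 unpaired electrons.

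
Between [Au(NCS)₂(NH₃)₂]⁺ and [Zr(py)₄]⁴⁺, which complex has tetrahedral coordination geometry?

[Zr(py)₄]⁴⁺

For [Au(NCS)₂(NH₃)₂]⁺: Each isothiocyanate is −1; ammonia is neutral; balancing the +1 overall charge requires Au(III). Gold is a group-11 element; Au(III) is therefore d⁸. A 5d d⁸ ion has a large crystal-field splitting; square planar leaves the high-energy d_{x²−y²} orbital empty and maximises CFSE. → square planar.
For [Zr(py)₄]⁴⁺: Ligand charges: pyridine is neutral. With an overall charge of +4 the zirconium centre must be in the +4 oxidation state. Zr sits in group 4, so the d-electron count is 4 − 4 = 0. A d⁰ ion has no crystal-field stabilisation preference between square planar and tetrahedral, so four ligands adopt the sterically favoured tetrahedral geometry. → tetrahedral.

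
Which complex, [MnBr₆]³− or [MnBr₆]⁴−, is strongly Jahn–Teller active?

[MnBr₆]³−

[MnBr₆]³−: Summing ligand charges against the −3 overall charge gives an oxidation state of +3 for manganese. Manganese is a group-7 element; Mn(III) is therefore d⁴. Bromide is a weak-field ligand for a first-row metal, so the complex is high-spin. The t₂g³e_g¹ (high-spin) configuration has an unevenly filled e_g set; the Jahn–Teller theorem predicts a tetragonal distortion (typically axial elongation) to lift the degeneracy.
[MnBr₆]⁴−: Ligand charges: each bromide is −1. With an overall charge of −4 the manganese centre must be in the +2 oxidation state. Manganese is a group-7 element; Mn(II) is therefore d⁵. Bromide is a weak-field ligand for a first-row metal, so the complex is high-spin. The d⁵ configuration leaves the e_g set evenly filled (or empty) — no strong Jahn–Teller driving force.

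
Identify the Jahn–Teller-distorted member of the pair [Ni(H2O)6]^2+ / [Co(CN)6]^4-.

[Co(CN)6]^4-

[Ni(H2O)6]^2+: Ligand charges: water is neutral. With an overall charge of +2 the nickel centre must be in the +2 oxidation state. Ni sits in group 10, so the d-electron count is 10 − 2 = 8. The d⁸ configuration leaves the e_g set evenly filled (or empty) — no strong Jahn–Teller driving force.
[Co(CN)6]^4-: Each cyanide is −1; balancing the −4 overall charge requires Co(II). Co sits in group 9, so the d-electron count is 9 − 2 = 7. Cyanide is a strong-field ligand (high in the spectrochemical series) for a first-row metal, so the complex is low-spin. The t₂g⁶e_g¹ (low-spin) configuration has an unevenly filled e_g set; the Jahn–Teller theorem predicts a tetragonal distortion (typically axial elongation) to lift the degeneracy.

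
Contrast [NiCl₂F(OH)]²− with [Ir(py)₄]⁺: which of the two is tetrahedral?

[NiCl₂F(OH)]²−

For [NiCl₂F(OH)]²−: Each chloride is −1; each fluoride is −1; each hydroxide is −1; balancing the −2 overall charge requires Ni(II). Ni sits in group 10, so the d-electron count is 10 − 2 = 8. Chloride, fluoride, and hydroxide are weak-field ligands. With weak-field ligands the CFSE gain from square planar is small, so a 3d d⁸ ion takes the sterically preferred tetrahedral geometry. → tetrahedral.
For [Ir(py)₄]⁺: Summing ligand charges against the +1 overall charge gives an oxidation state of +1 for iridium. Group 9 minus oxidation state 1 gives a d⁸ configuration. A 5d d⁸ ion has a large crystal-field splitting; square planar leaves the high-energy d_{x²−y²} orbital empty and maximises CFSE. → square planar.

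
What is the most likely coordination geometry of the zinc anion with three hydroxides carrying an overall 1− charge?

trigonal planar

Ligand charges: each hydroxide is −1. With an overall charge of −1 the zinc centre must be in the +2 oxidation state.
Zn sits in group 12, so the d-electron count is 12 − 2 = 10.
With 3 monodentate ligands the coordination number is 3.
Three ligands around a d¹⁰ centre minimise repulsion in a trigonal-planar arrangement.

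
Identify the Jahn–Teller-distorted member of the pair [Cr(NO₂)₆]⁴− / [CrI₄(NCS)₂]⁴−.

[CrI₄(NCS)₂]⁴−

[Cr(NO₂)₆]⁴−: Each nitro (N-bound nitrite) is −1; balancing the −4 overall charge requires Cr(II). Chromium is a group-6 element; Cr(II) is therefore d⁴. Nitro (N-bound nitrite) is a strong-field ligand (high in the spectrochemical series) for a first-row metal, so the complex is low-spin. The d⁴ configuration leaves the e_g set evenly filled (or empty) — no strong Jahn–Teller driving force.
[CrI₄(NCS)₂]⁴−: Summing ligand charges against the −4 overall charge gives an oxidation state of +2 for chromium. Cr sits in group 6, so the d-electron count is 6 − 2 = 4. Iodide and isothiocyanate are weak-field ligands for a first-row metal, so the complex is high-spin. The t₂g³e_g¹ (high-spin) configuration has an unevenly filled e_g set; the Jahn–Teller theorem predicts a tetragonal distortion (typically axial elongation) to lift the degeneracy.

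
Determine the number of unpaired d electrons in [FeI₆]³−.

Ligand charges: each iodide is −1. With an overall charge of −3 the iron centre must be in the +3 oxidation state.
Fe sits in group 8, so the d-electron count is 8 − 3 = 5.
The spin state decides the count: Iodide is a weak-field ligand for a first-row metal, so the complex is high-spin.
An octahedral high-spin d⁵ ion is t₂g³e_g², giving 5 unpaired electrons.

5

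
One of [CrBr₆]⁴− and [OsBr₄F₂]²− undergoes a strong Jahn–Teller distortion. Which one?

[CrBr₆]⁴−: Ligand charges: each bromide is −1. With an overall charge of −4 the chromium centre must be in the +2 oxidation state. Group 6 minus oxidation state 2 gives a d⁴ configuration. Bromide is a weak-field ligand for a first-row metal, so the complex is high-spin. The t₂g³e_g¹ (high-spin) configuration has an unevenly filled e_g set; the Jahn–Teller theorem predicts a tetragonal distortion (typically axial elongation) to lift the degeneracy.
[OsBr₄F₂]²−: Ligand charges: each bromide is −1; each fluoride is −1. With an overall charge of −2 the osmium centre must be in the +4 oxidation state. Osmium is a group-8 element; Os(IV) is therefore d⁴. A 5d ion has a large Δₒ and is invariably low-spin. The d⁴ configuration leaves the e_g set evenly filled (or empty) — no strong Jahn–Teller driving force.

[CrBr₆]⁴−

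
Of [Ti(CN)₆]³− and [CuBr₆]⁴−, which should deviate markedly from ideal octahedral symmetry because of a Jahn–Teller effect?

[Ti(CN)₆]³−: Summing ligand charges against the −3 overall charge gives an oxidation state of +3 for titanium. Titanium is a group-4 element; Ti(III) is therefore d¹. The d¹ configuration leaves the e_g set evenly filled (or empty) — no strong Jahn–Teller driving force.
[CuBr₆]⁴−: Summing ligand charges against the −4 overall charge gives an oxidation state of +2 for copper. Cu sits in group 11, so the d-electron count is 11 − 2 = 9. The t₂g⁶e_g³ configuration has an unevenly filled e_g set; the Jahn–Teller theorem predicts a tetragonal distortion (typically axial elongation) to lift the degeneracy.

[CuBr₆]⁴−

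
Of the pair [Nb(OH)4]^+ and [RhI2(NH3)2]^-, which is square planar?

[RhI2(NH3)2]^-

For [Nb(OH)4]^+: Summing ligand charges against the +1 overall charge gives an oxidation state of +5 for niobium. Nb sits in group 5, so the d-electron count is 5 − 5 = 0. A d⁰ ion has no crystal-field stabilisation preference between square planar and tetrahedral, so four ligands adopt the sterically favoured tetrahedral geometry. → tetrahedral.
For [RhI2(NH3)2]^-: Summing ligand charges against the −1 overall charge gives an oxidation state of +1 for rhodium. Group 9 minus oxidation state 1 gives a d⁸ configuration. A 4d d⁸ ion has a large crystal-field splitting; square planar leaves the high-energy d_{x²−y²} orbital empty and maximises CFSE. → square planar.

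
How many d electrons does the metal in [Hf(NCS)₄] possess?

Each isothiocyanate is −1; balancing the 0 overall charge requires Hf(IV).
Hafnium is a group-4 element; Hf(IV) is therefore d⁰.

d⁰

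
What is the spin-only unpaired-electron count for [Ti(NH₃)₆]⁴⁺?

Ligand charges: ammonia is neutral. With an overall charge of +4 the titanium centre must be in the +4 oxidation state.
Titanium is a group-4 element; Ti(IV) is therefore d⁰.
In an octahedral field the d⁰ configuration is t₂g⁰e_g⁰, giving 0 unpaired electrons.

0 unpaired electrons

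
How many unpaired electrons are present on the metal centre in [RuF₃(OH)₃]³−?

1

Ligand charges: each fluoride is −1; each hydroxide is −1. With an overall charge of −3 the ruthenium centre must be in the +3 oxidation state.
Group 8 minus oxidation state 3 gives a d⁵ configuration.
The spin state decides the count: a 4d ion has a large Δₒ and is invariably low-spin.
An octahedral low-spin d⁵ ion is t₂g⁵e_g⁰, giving 1 unpaired electron.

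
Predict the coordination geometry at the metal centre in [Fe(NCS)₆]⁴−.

Ligand charges: each isothiocyanate is −1. With an overall charge of −4 the iron centre must be in the +2 oxidation state.
Group 8 minus oxidation state 2 gives a d⁶ configuration.
With 6 monodentate ligands the coordination number is 6.
Six donors around a single metal centre give an octahedral coordination sphere.

octahedral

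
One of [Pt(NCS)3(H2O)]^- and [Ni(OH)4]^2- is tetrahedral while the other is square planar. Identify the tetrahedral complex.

[Ni(OH)4]^2-

For [Pt(NCS)3(H2O)]^-: Ligand charges: each isothiocyanate is −1; water is neutral. With an overall charge of −1 the platinum centre must be in the +2 oxidation state. Group 10 minus oxidation state 2 gives a d⁸ configuration. A 5d d⁸ ion has a large crystal-field splitting; square planar leaves the high-energy d_{x²−y²} orbital empty and maximises CFSE. → square planar.
For [Ni(OH)4]^2-: Each hydroxide is −1; balancing the −2 overall charge requires Ni(II). Group 10 minus oxidation state 2 gives a d⁸ configuration. Hydroxide is a weak-field ligand. With weak-field ligands the CFSE gain from square planar is small, so a 3d d⁸ ion takes the sterically preferred tetrahedral geometry. → tetrahedral.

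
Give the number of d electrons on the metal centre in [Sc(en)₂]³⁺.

Ligand charges: ethylenediamine is neutral. With an overall charge of +3 the scandium centre must be in the +3 oxidation state.
Group 3 minus oxidation state 3 gives a d⁰ configuration.

d⁰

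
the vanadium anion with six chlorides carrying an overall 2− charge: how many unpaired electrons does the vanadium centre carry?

1 unpaired electron

Ligand charges: each chloride is −1. With an overall charge of −2 the vanadium centre must be in the +4 oxidation state.
Vanadium is a group-5 element; V(IV) is therefore d¹.
In an octahedral field the d¹ configuration is t₂g¹e_g⁰ (only one arrangement possible), giving 1 unpaired electron.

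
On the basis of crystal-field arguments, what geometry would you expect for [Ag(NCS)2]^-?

Summing ligand charges against the −1 overall charge gives an oxidation state of +1 for silver.
Silver is a group-11 element; Ag(I) is therefore d¹⁰.
Coordination number: 2.
A d¹⁰ ion with only two ligands adopts a linear arrangement (sp hybridisation; no CFSE preference).

linear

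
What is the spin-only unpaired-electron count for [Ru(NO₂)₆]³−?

Ligand charges: each nitro (N-bound nitrite) is −1. With an overall charge of −3 the ruthenium centre must be in the +3 oxidation state.
Ruthenium is a group-8 element; Ru(III) is therefore d⁵.
The spin state decides the count: a 4d ion has a large Δₒ and is invariably low-spin.
An octahedral low-spin d⁵ ion is t₂g⁵e_g⁰, giving 1 unpaired electron.

1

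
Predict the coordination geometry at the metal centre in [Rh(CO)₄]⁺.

Ligand charges: carbonyl is neutral. With an overall charge of +1 the rhodium centre must be in the +1 oxidation state.
Rh sits in group 9, so the d-electron count is 9 − 1 = 8.
Coordination number: 4.
A 4d d⁸ ion has a large crystal-field splitting; square planar leaves the high-energy d_{x²−y²} orbital empty and maximises CFSE.

square planar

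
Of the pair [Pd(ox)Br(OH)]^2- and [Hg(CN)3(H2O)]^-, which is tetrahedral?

For [Pd(ox)Br(OH)]^2-: Each oxalate is −2; each bromide is −1; each hydroxide is −1; balancing the −2 overall charge requires Pd(II). Pd sits in group 10, so the d-electron count is 10 − 2 = 8. A 4d d⁸ ion has a large crystal-field splitting; square planar leaves the high-energy d_{x²−y²} orbital empty and maximises CFSE. → square planar.
For [Hg(CN)3(H2O)]^-: Ligand charges: each cyanide is −1; water is neutral. With an overall charge of −1 the mercury centre must be in the +2 oxidation state. Hg sits in group 12, so the d-electron count is 12 − 2 = 10. A d¹⁰ ion has no crystal-field stabilisation preference between square planar and tetrahedral, so four ligands adopt the sterically favoured tetrahedral geometry. → tetrahedral.

[Hg(CN)3(H2O)]^-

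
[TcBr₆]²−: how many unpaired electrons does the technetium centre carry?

3 unpaired electrons

Each bromide is −1; balancing the −2 overall charge requires Tc(IV).
Group 7 minus oxidation state 4 gives a d³ configuration.
In an octahedral field the d³ configuration is t₂g³e_g⁰ (only one arrangement possible), giving 3 unpaired electrons.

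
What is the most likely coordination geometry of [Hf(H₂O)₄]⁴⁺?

tetrahedral

Water is neutral; balancing the +4 overall charge requires Hf(IV).
Hafnium is a group-4 element; Hf(IV) is therefore d⁰.
With 4 monodentate ligands the coordination number is 4.
A d⁰ ion has no crystal-field stabilisation preference between square planar and tetrahedral, so four ligands adopt the sterically favoured tetrahedral geometry.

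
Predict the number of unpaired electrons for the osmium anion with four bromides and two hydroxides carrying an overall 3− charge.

1 unpaired electron

Summing ligand charges against the −3 overall charge gives an oxidation state of +3 for osmium.
Osmium is a group-8 element; Os(III) is therefore d⁵.
The spin state decides the count: a 5d ion has a large Δₒ and is invariably low-spin.
An octahedral low-spin d⁵ ion is t₂g⁵e_g⁰, giving 1 unpaired electron.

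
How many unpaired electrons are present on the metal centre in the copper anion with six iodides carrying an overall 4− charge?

Ligand charges: each iodide is −1. With an overall charge of −4 the copper centre must be in the +2 oxidation state.
Group 11 minus oxidation state 2 gives a d⁹ configuration.
In an octahedral field the d⁹ configuration is t₂g⁶e_g³ (only one arrangement possible), giving 1 unpaired electron.

1 unpaired electron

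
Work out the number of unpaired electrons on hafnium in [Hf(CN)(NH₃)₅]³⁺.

Each cyanide is −1; ammonia is neutral; balancing the +3 overall charge requires Hf(IV).
Group 4 minus oxidation state 4 gives a d⁰ configuration.
In an octahedral field the d⁰ configuration is t₂g⁰e_g⁰, giving 0 unpaired electrons.

0 unpaired electrons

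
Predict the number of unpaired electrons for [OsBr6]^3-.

Ligand charges: each bromide is −1. With an overall charge of −3 the osmium centre must be in the +3 oxidation state.
Os sits in group 8, so the d-electron count is 8 − 3 = 5.
The spin state decides the count: a 5d ion has a large Δₒ and is invariably low-spin.
An octahedral low-spin d⁵ ion is t₂g⁵e_g⁰, giving 1 unpaired electron.

1 unpaired electron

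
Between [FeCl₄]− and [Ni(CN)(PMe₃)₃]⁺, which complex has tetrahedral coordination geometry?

[FeCl₄]−

For [FeCl₄]−: Summing ligand charges against the −1 overall charge gives an oxidation state of +3 for iron. Iron is a group-8 element; Fe(III) is therefore d⁵. A high-spin d⁵ ion has zero CFSE in either geometry, so four ligands adopt the sterically favoured tetrahedral geometry. → tetrahedral.
For [Ni(CN)(PMe₃)₃]⁺: Summing ligand charges against the +1 overall charge gives an oxidation state of +2 for nickel. Nickel is a group-10 element; Ni(II) is therefore d⁸. Cyanide and trimethylphosphine are strong-field ligands (high in the spectrochemical series). A 3d d⁸ ion with strong-field ligands gains enough CFSE to favour square planar over tetrahedral. → square planar.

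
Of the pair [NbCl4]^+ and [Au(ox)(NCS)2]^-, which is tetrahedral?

For [NbCl4]^+: Ligand charges: each chloride is −1. With an overall charge of +1 the niobium centre must be in the +5 oxidation state. Nb sits in group 5, so the d-electron count is 5 − 5 = 0. A d⁰ ion has no crystal-field stabilisation preference between square planar and tetrahedral, so four ligands adopt the sterically favoured tetrahedral geometry. → tetrahedral.
For [Au(ox)(NCS)2]^-: Ligand charges: each oxalate is −2; each isothiocyanate is −1. With an overall charge of −1 the gold centre must be in the +3 oxidation state. Group 11 minus oxidation state 3 gives a d⁸ configuration. A 5d d⁸ ion has a large crystal-field splitting; square planar leaves the high-energy d_{x²−y²} orbital empty and maximises CFSE. → square planar.

[NbCl4]^+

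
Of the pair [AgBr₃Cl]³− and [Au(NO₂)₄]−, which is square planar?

For [AgBr₃Cl]³−: Summing ligand charges against the −3 overall charge gives an oxidation state of +1 for silver. Ag sits in group 11, so the d-electron count is 11 − 1 = 10. A d¹⁰ ion has no crystal-field stabilisation preference between square planar and tetrahedral, so four ligands adopt the sterically favoured tetrahedral geometry. → tetrahedral.
For [Au(NO₂)₄]−: Ligand charges: each nitro (N-bound nitrite) is −1. With an overall charge of −1 the gold centre must be in the +3 oxidation state. Group 11 minus oxidation state 3 gives a d⁸ configuration. A 5d d⁸ ion has a large crystal-field splitting; square planar leaves the high-energy d_{x²−y²} orbital empty and maximises CFSE. → square planar.

[Au(NO₂)₄]−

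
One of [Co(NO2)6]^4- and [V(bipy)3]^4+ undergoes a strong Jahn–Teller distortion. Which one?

[Co(NO2)6]^4-

[Co(NO2)6]^4-: Ligand charges: each nitro (N-bound nitrite) is −1. With an overall charge of −4 the cobalt centre must be in the +2 oxidation state. Group 9 minus oxidation state 2 gives a d⁷ configuration. Nitro (N-bound nitrite) is a strong-field ligand (high in the spectrochemical series) for a first-row metal, so the complex is low-spin. The t₂g⁶e_g¹ (low-spin) configuration has an unevenly filled e_g set; the Jahn–Teller theorem predicts a tetragonal distortion (typically axial elongation) to lift the degeneracy.
[V(bipy)3]^4+: Ligand charges: 2,2′-bipyridine is neutral. With an overall charge of +4 the vanadium centre must be in the +4 oxidation state. Group 5 minus oxidation state 4 gives a d¹ configuration. The d¹ configuration leaves the e_g set evenly filled (or empty) — no strong Jahn–Teller driving force.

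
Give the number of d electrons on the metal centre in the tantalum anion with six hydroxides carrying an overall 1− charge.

d0

Each hydroxide is −1; balancing the −1 overall charge requires Ta(V).
Tantalum is a group-5 element; Ta(V) is therefore d⁰.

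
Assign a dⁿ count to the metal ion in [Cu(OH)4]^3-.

Each hydroxide is −1; balancing the −3 overall charge requires Cu(I).
Group 11 minus oxidation state 1 gives a d¹⁰ configuration.

d¹⁰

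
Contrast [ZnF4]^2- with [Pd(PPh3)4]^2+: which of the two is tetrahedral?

[ZnF4]^2-

For [ZnF4]^2-: Each fluoride is −1; balancing the −2 overall charge requires Zn(II). Zinc is a group-12 element; Zn(II) is therefore d¹⁰. A d¹⁰ ion has no crystal-field stabilisation preference between square planar and tetrahedral, so four ligands adopt the sterically favoured tetrahedral geometry. → tetrahedral.
For [Pd(PPh3)4]^2+: Triphenylphosphine is neutral; balancing the +2 overall charge requires Pd(II). Palladium is a group-10 element; Pd(II) is therefore d⁸. A 4d d⁸ ion has a large crystal-field splitting; square planar leaves the high-energy d_{x²−y²} orbital empty and maximises CFSE. → square planar.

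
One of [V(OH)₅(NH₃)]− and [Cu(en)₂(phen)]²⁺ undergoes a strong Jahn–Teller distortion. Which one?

[V(OH)₅(NH₃)]−: Each hydroxide is −1; ammonia is neutral; balancing the −1 overall charge requires V(IV). V sits in group 5, so the d-electron count is 5 − 4 = 1. The d¹ configuration leaves the e_g set evenly filled (or empty) — no strong Jahn–Teller driving force.
[Cu(en)₂(phen)]²⁺: Ligand charges: ethylenediamine is neutral; 1,10-phenanthroline is neutral. With an overall charge of +2 the copper centre must be in the +2 oxidation state. Copper is a group-11 element; Cu(II) is therefore d⁹. The t₂g⁶e_g³ configuration has an unevenly filled e_g set; the Jahn–Teller theorem predicts a tetragonal distortion (typically axial elongation) to lift the degeneracy.

[Cu(en)₂(phen)]²⁺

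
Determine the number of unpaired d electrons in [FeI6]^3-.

Each iodide is −1; balancing the −3 overall charge requires Fe(III).
Group 8 minus oxidation state 3 gives a d⁵ configuration.
The spin state decides the count: Iodide is a weak-field ligand for a first-row metal, so the complex is high-spin.
An octahedral high-spin d⁵ ion is t₂g³e_g², giving 5 unpaired electrons.

5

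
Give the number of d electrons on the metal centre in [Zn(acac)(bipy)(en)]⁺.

d10

Each acetylacetonate is −1; 2,2′-bipyridine is neutral; ethylenediamine is neutral; balancing the +1 overall charge requires Zn(II).
Zn sits in group 12, so the d-electron count is 12 − 2 = 10.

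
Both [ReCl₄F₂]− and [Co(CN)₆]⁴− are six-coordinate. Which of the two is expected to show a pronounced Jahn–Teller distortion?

[ReCl₄F₂]−: Each chloride is −1; each fluoride is −1; balancing the −1 overall charge requires Re(V). Rhenium is a group-7 element; Re(V) is therefore d². The d² configuration leaves the e_g set evenly filled (or empty) — no strong Jahn–Teller driving force.
[Co(CN)₆]⁴−: Ligand charges: each cyanide is −1. With an overall charge of −4 the cobalt centre must be in the +2 oxidation state. Co sits in group 9, so the d-electron count is 9 − 2 = 7. Cyanide is a strong-field ligand (high in the spectrochemical series) for a first-row metal, so the complex is low-spin. The t₂g⁶e_g¹ (low-spin) configuration has an unevenly filled e_g set; the Jahn–Teller theorem predicts a tetragonal distortion (typically axial elongation) to lift the degeneracy.

[Co(CN)₆]⁴−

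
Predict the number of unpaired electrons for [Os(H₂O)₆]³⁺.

Summing ligand charges against the +3 overall charge gives an oxidation state of +3 for osmium.
Group 8 minus oxidation state 3 gives a d⁵ configuration.
The spin state decides the count: a 5d ion has a large Δₒ and is invariably low-spin.
An octahedral low-spin d⁵ ion is t₂g⁵e_g⁰, giving 1 unpaired electron.

1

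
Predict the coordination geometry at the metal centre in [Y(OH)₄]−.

tetrahedral

Ligand charges: each hydroxide is −1. With an overall charge of −1 the yttrium centre must be in the +3 oxidation state.
Group 3 minus oxidation state 3 gives a d⁰ configuration.
Coordination number: 4.
A d⁰ ion has no crystal-field stabilisation preference between square planar and tetrahedral, so four ligands adopt the sterically favoured tetrahedral geometry.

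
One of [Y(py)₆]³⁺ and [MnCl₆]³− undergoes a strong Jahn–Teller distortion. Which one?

[MnCl₆]³−

[Y(py)₆]³⁺: Ligand charges: pyridine is neutral. With an overall charge of +3 the yttrium centre must be in the +3 oxidation state. Yttrium is a group-3 element; Y(III) is therefore d⁰. The d⁰ configuration leaves the e_g set evenly filled (or empty) — no strong Jahn–Teller driving force.
[MnCl₆]³−: Ligand charges: each chloride is −1. With an overall charge of −3 the manganese centre must be in the +3 oxidation state. Mn sits in group 7, so the d-electron count is 7 − 3 = 4. Chloride is a weak-field ligand for a first-row metal, so the complex is high-spin. The t₂g³e_g¹ (high-spin) configuration has an unevenly filled e_g set; the Jahn–Teller theorem predicts a tetragonal distortion (typically axial elongation) to lift the degeneracy.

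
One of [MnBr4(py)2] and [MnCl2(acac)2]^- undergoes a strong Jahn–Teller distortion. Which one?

[MnBr4(py)2]: Each bromide is −1; pyridine is neutral; balancing the 0 overall charge requires Mn(IV). Manganese is a group-7 element; Mn(IV) is therefore d³. The d³ configuration leaves the e_g set evenly filled (or empty) — no strong Jahn–Teller driving force.
[MnCl2(acac)2]^-: Summing ligand charges against the −1 overall charge gives an oxidation state of +3 for manganese. Group 7 minus oxidation state 3 gives a d⁴ configuration. Acetylacetonate and chloride are weak-field ligands for a first-row metal, so the complex is high-spin. The t₂g³e_g¹ (high-spin) configuration has an unevenly filled e_g set; the Jahn–Teller theorem predicts a tetragonal distortion (typically axial elongation) to lift the degeneracy.

[MnCl2(acac)2]^-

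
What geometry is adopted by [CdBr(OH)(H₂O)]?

Summing ligand charges against the 0 overall charge gives an oxidation state of +2 for cadmium.
Cadmium is a group-12 element; Cd(II) is therefore d¹⁰.
Coordination number: 3.
Three ligands around a d¹⁰ centre minimise repulsion in a trigonal-planar arrangement.

trigonal planar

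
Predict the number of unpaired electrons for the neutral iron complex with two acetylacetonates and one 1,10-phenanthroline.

4 unpaired electrons

Summing ligand charges against the 0 overall charge gives an oxidation state of +2 for iron.
Iron is a group-8 element; Fe(II) is therefore d⁶.
Counting donor atoms: 2×acetylacetonate (bidentate) → 4 donors; 1×1,10-phenanthroline (bidentate) → 2 donors. Coordination number = 6.
The spin state decides the count: Acetylacetonate is a weak-field ligand for a first-row metal, so the complex is high-spin.
An octahedral high-spin d⁶ ion is t₂g⁴e_g², giving 4 unpaired electrons.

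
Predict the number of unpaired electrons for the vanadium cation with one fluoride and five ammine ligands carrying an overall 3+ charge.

Ligand charges: each fluoride is −1; ammonia is neutral. With an overall charge of +3 the vanadium centre must be in the +4 oxidation state.
Vanadium is a group-5 element; V(IV) is therefore d¹.
In an octahedral field the d¹ configuration is t₂g¹e_g⁰ (only one arrangement possible), giving 1 unpaired electron.

1 unpaired electron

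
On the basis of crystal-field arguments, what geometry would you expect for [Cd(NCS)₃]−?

trigonal planar

Ligand charges: each isothiocyanate is −1. With an overall charge of −1 the cadmium centre must be in the +2 oxidation state.
Cd sits in group 12, so the d-electron count is 12 − 2 = 10.
With 3 monodentate ligands the coordination number is 3.
Three ligands around a d¹⁰ centre minimise repulsion in a trigonal-planar arrangement.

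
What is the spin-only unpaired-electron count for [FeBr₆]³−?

5

Each bromide is −1; balancing the −3 overall charge requires Fe(III).
Fe sits in group 8, so the d-electron count is 8 − 3 = 5.
The spin state decides the count: Bromide is a weak-field ligand for a first-row metal, so the complex is high-spin.
An octahedral high-spin d⁵ ion is t₂g³e_g², giving 5 unpaired electrons.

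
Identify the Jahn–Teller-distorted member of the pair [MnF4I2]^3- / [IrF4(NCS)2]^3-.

[MnF4I2]^3-

[MnF4I2]^3-: Summing ligand charges against the −3 overall charge gives an oxidation state of +3 for manganese. Manganese is a group-7 element; Mn(III) is therefore d⁴. Fluoride and iodide are weak-field ligands for a first-row metal, so the complex is high-spin. The t₂g³e_g¹ (high-spin) configuration has an unevenly filled e_g set; the Jahn–Teller theorem predicts a tetragonal distortion (typically axial elongation) to lift the degeneracy.
[IrF4(NCS)2]^3-: Each fluoride is −1; each isothiocyanate is −1; balancing the −3 overall charge requires Ir(III). Iridium is a group-9 element; Ir(III) is therefore d⁶. A 5d ion has a large Δₒ and is invariably low-spin. The d⁶ configuration leaves the e_g set evenly filled (or empty) — no strong Jahn–Teller driving force.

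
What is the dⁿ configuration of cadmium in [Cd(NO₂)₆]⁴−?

d10

Each nitro (N-bound nitrite) is −1; balancing the −4 overall charge requires Cd(II).
Group 12 minus oxidation state 2 gives a d¹⁰ configuration.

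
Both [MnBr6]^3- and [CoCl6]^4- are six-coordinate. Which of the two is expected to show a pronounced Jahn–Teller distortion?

[MnBr6]^3-: Ligand charges: each bromide is −1. With an overall charge of −3 the manganese centre must be in the +3 oxidation state. Group 7 minus oxidation state 3 gives a d⁴ configuration. Bromide is a weak-field ligand for a first-row metal, so the complex is high-spin. The t₂g³e_g¹ (high-spin) configuration has an unevenly filled e_g set; the Jahn–Teller theorem predicts a tetragonal distortion (typically axial elongation) to lift the degeneracy.
[CoCl6]^4-: Each chloride is −1; balancing the −4 overall charge requires Co(II). Cobalt is a group-9 element; Co(II) is therefore d⁷. Chloride is a weak-field ligand for a first-row metal, so the complex is high-spin. The d⁷ configuration leaves the e_g set evenly filled (or empty) — no strong Jahn–Teller driving force.

[MnBr6]^3-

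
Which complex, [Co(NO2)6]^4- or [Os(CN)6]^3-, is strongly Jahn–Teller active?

[Co(NO2)6]^4-

[Co(NO2)6]^4-: Ligand charges: each nitro (N-bound nitrite) is −1. With an overall charge of −4 the cobalt centre must be in the +2 oxidation state. Group 9 minus oxidation state 2 gives a d⁷ configuration. Nitro (N-bound nitrite) is a strong-field ligand (high in the spectrochemical series) for a first-row metal, so the complex is low-spin. The t₂g⁶e_g¹ (low-spin) configuration has an unevenly filled e_g set; the Jahn–Teller theorem predicts a tetragonal distortion (typically axial elongation) to lift the degeneracy.
[Os(CN)6]^3-: Summing ligand charges against the −3 overall charge gives an oxidation state of +3 for osmium. Osmium is a group-8 element; Os(III) is therefore d⁵. A 5d ion has a large Δₒ and is invariably low-spin. The d⁵ configuration leaves the e_g set evenly filled (or empty) — no strong Jahn–Teller driving force.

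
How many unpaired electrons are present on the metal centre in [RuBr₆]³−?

1

Ligand charges: each bromide is −1. With an overall charge of −3 the ruthenium centre must be in the +3 oxidation state.
Ruthenium is a group-8 element; Ru(III) is therefore d⁵.
The spin state decides the count: a 4d ion has a large Δₒ and is invariably low-spin.
An octahedral low-spin d⁵ ion is t₂g⁵e_g⁰, giving 1 unpaired electron.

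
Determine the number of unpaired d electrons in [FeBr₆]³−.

5 unpaired electrons

Summing ligand charges against the −3 overall charge gives an oxidation state of +3 for iron.
Fe sits in group 8, so the d-electron count is 8 − 3 = 5.
The spin state decides the count: Bromide is a weak-field ligand for a first-row metal, so the complex is high-spin.
An octahedral high-spin d⁵ ion is t₂g³e_g², giving 5 unpaired electrons.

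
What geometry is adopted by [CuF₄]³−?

tetrahedral

Each fluoride is −1; balancing the −3 overall charge requires Cu(I).
Group 11 minus oxidation state 1 gives a d¹⁰ configuration.
Coordination number: 4.
A d¹⁰ ion has no crystal-field stabilisation preference between square planar and tetrahedral, so four ligands adopt the sterically favoured tetrahedral geometry.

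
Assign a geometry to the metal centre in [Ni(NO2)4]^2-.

square planar

Each nitro (N-bound nitrite) is −1; balancing the −2 overall charge requires Ni(II).
Group 10 minus oxidation state 2 gives a d⁸ configuration.
With 4 monodentate ligands the coordination number is 4.
Nitro (N-bound nitrite) is a strong-field ligand (high in the spectrochemical series).
A 3d d⁸ ion with strong-field ligands gains enough CFSE to favour square planar over tetrahedral.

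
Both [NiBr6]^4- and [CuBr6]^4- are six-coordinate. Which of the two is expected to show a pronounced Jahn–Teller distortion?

[CuBr6]^4-

[NiBr6]^4-: Summing ligand charges against the −4 overall charge gives an oxidation state of +2 for nickel. Ni sits in group 10, so the d-electron count is 10 − 2 = 8. The d⁸ configuration leaves the e_g set evenly filled (or empty) — no strong Jahn–Teller driving force.
[CuBr6]^4-: Each bromide is −1; balancing the −4 overall charge requires Cu(II). Group 11 minus oxidation state 2 gives a d⁹ configuration. The t₂g⁶e_g³ configuration has an unevenly filled e_g set; the Jahn–Teller theorem predicts a tetragonal distortion (typically axial elongation) to lift the degeneracy.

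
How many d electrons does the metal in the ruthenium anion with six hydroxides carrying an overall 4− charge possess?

Ligand charges: each hydroxide is −1. With an overall charge of −4 the ruthenium centre must be in the +2 oxidation state.
Ru sits in group 8, so the d-electron count is 8 − 2 = 6.

d6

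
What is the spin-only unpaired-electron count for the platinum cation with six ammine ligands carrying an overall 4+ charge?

0

Summing ligand charges against the +4 overall charge gives an oxidation state of +4 for platinum.
Platinum is a group-10 element; Pt(IV) is therefore d⁶.
The spin state decides the count: a 5d ion has a large Δₒ and is invariably low-spin.
An octahedral low-spin d⁶ ion is t₂g⁶e_g⁰, giving 0 unpaired electrons.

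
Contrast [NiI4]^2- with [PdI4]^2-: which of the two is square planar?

[PdI4]^2-

For [NiI4]^2-: Each iodide is −1; balancing the −2 overall charge requires Ni(II). Group 10 minus oxidation state 2 gives a d⁸ configuration. Iodide is a weak-field ligand. With weak-field ligands the CFSE gain from square planar is small, so a 3d d⁸ ion takes the sterically preferred tetrahedral geometry. → tetrahedral.
For [PdI4]^2-: Summing ligand charges against the −2 overall charge gives an oxidation state of +2 for palladium. Pd sits in group 10, so the d-electron count is 10 − 2 = 8. A 4d d⁸ ion has a large crystal-field splitting; square planar leaves the high-energy d_{x²−y²} orbital empty and maximises CFSE. → square planar.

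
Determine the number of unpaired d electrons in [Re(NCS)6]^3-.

2

Each isothiocyanate is −1; balancing the −3 overall charge requires Re(III).
Group 7 minus oxidation state 3 gives a d⁴ configuration.
The spin state decides the count: a 5d ion has a large Δₒ and is invariably low-spin.
An octahedral low-spin d⁴ ion is t₂g⁴e_g⁰, giving 2 unpaired electrons.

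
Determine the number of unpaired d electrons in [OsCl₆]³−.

1

Each chloride is −1; balancing the −3 overall charge requires Os(III).
Osmium is a group-8 element; Os(III) is therefore d⁵.
The spin state decides the count: a 5d ion has a large Δₒ and is invariably low-spin.
An octahedral low-spin d⁵ ion is t₂g⁵e_g⁰, giving 1 unpaired electron.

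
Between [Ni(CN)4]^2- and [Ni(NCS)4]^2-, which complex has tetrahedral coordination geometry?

[Ni(NCS)4]^2-

For [Ni(CN)4]^2-: Summing ligand charges against the −2 overall charge gives an oxidation state of +2 for nickel. Ni sits in group 10, so the d-electron count is 10 − 2 = 8. Cyanide is a strong-field ligand (high in the spectrochemical series). A 3d d⁸ ion with strong-field ligands gains enough CFSE to favour square planar over tetrahedral. → square planar.
For [Ni(NCS)4]^2-: Each isothiocyanate is −1; balancing the −2 overall charge requires Ni(II). Ni sits in group 10, so the d-electron count is 10 − 2 = 8. Isothiocyanate is a weak-field ligand. With weak-field ligands the CFSE gain from square planar is small, so a 3d d⁸ ion takes the sterically preferred tetrahedral geometry. → tetrahedral.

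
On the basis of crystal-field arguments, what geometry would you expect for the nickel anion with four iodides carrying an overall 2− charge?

tetrahedral

Ligand charges: each iodide is −1. With an overall charge of −2 the nickel centre must be in the +2 oxidation state.
Group 10 minus oxidation state 2 gives a d⁸ configuration.
With 4 monodentate ligands the coordination number is 4.
Iodide is a weak-field ligand.
With weak-field ligands the CFSE gain from square planar is small, so a 3d d⁸ ion takes the sterically preferred tetrahedral geometry.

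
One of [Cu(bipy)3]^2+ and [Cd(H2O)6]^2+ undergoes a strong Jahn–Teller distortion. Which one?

[Cu(bipy)3]^2+: 2,2′-bipyridine is neutral; balancing the +2 overall charge requires Cu(II). Cu sits in group 11, so the d-electron count is 11 − 2 = 9. The t₂g⁶e_g³ configuration has an unevenly filled e_g set; the Jahn–Teller theorem predicts a tetragonal distortion (typically axial elongation) to lift the degeneracy.
[Cd(H2O)6]^2+: Summing ligand charges against the +2 overall charge gives an oxidation state of +2 for cadmium. Group 12 minus oxidation state 2 gives a d¹⁰ configuration. The d¹⁰ configuration leaves the e_g set evenly filled (or empty) — no strong Jahn–Teller driving force.

[Cu(bipy)3]^2+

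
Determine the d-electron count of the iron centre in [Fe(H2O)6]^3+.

Water is neutral; balancing the +3 overall charge requires Fe(III).
Fe sits in group 8, so the d-electron count is 8 − 3 = 5.

d⁵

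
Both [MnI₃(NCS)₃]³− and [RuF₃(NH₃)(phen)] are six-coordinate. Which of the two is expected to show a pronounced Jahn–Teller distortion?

[MnI₃(NCS)₃]³−

[MnI₃(NCS)₃]³−: Ligand charges: each iodide is −1; each isothiocyanate is −1. With an overall charge of −3 the manganese centre must be in the +3 oxidation state. Manganese is a group-7 element; Mn(III) is therefore d⁴. Iodide and isothiocyanate are weak-field ligands for a first-row metal, so the complex is high-spin. The t₂g³e_g¹ (high-spin) configuration has an unevenly filled e_g set; the Jahn–Teller theorem predicts a tetragonal distortion (typically axial elongation) to lift the degeneracy.
[RuF₃(NH₃)(phen)]: Summing ligand charges against the 0 overall charge gives an oxidation state of +3 for ruthenium. Group 8 minus oxidation state 3 gives a d⁵ configuration. A 4d ion has a large Δₒ and is invariably low-spin. The d⁵ configuration leaves the e_g set evenly filled (or empty) — no strong Jahn–Teller driving force.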